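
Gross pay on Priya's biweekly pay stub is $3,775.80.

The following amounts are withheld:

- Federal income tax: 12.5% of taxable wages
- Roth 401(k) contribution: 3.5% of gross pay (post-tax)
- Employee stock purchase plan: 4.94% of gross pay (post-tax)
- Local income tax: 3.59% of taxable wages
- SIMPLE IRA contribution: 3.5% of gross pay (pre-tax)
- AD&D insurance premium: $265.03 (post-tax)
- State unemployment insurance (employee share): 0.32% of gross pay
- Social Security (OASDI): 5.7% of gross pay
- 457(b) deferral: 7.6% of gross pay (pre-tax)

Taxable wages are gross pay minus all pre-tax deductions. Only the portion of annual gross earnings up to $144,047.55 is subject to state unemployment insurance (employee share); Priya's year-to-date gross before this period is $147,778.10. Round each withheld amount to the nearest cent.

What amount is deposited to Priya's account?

SIMPLE IRA contribution: $3,775.80 × 0.035 = $132.15
457(b) deferral: $3,775.80 × 0.076 = $286.96
Pre-tax total = $132.15 + $286.96 = $419.11
Taxable wages = $3,775.80 − $419.11 = $3,356.69
Local income tax: $3,356.69 × 0.0359 = $120.51
Federal income tax: $3,356.69 × 0.125 = $419.59
Social Security (OASDI): $3,775.80 × 0.057 = $215.22
State unemployment insurance (employee share): annual cap $144,047.55 already reached (YTD $147,778.10), so $0.00
Employee stock purchase plan: $3,775.80 × 0.0494 = $186.52
AD&D insurance premium: $265.03
Roth 401(k) contribution: $3,775.80 × 0.035 = $132.15
Total deductions = $132.15 + $286.96 + $120.51 + $419.59 + $215.22 + $0.00 + $186.52 + $265.03 + $132.15 = $1,758.13
Net pay = $3,775.80 − $1,758.13 = $2,017.67

$2,017.67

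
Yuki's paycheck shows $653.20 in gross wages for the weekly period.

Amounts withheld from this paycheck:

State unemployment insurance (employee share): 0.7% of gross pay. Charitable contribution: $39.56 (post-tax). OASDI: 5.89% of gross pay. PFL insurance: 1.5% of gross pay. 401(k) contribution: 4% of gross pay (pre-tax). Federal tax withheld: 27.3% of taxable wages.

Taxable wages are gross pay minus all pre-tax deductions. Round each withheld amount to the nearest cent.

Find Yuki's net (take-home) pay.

$363.48

401(k) contribution: $653.20 × 0.04 = $26.13
Taxable wages = $653.20 − $26.13 = $627.07
Federal tax withheld: $627.07 × 0.273 = $171.19
PFL insurance: $653.20 × 0.015 = $9.80
OASDI: $653.20 × 0.0589 = $38.47
State unemployment insurance (employee share): $653.20 × 0.007 = $4.57
Charitable contribution: $39.56
Total deductions = $26.13 + $171.19 + $9.80 + $38.47 + $4.57 + $39.56 = $289.72
Net pay = $653.20 − $289.72 = $363.48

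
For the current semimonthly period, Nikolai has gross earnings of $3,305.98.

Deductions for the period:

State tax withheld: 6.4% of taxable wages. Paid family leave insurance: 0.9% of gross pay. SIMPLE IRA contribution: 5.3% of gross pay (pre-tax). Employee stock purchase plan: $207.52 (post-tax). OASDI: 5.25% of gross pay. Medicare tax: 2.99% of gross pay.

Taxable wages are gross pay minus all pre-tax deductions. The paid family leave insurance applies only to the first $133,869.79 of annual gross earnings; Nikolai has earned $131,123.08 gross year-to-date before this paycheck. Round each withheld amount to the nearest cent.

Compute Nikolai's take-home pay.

$2,425.74

SIMPLE IRA contribution: $3,305.98 × 0.053 = $175.22
Taxable wages = $3,305.98 − $175.22 = $3,130.76
State tax withheld: $3,130.76 × 0.064 = $200.37
Medicare tax: $3,305.98 × 0.0299 = $98.85
OASDI: $3,305.98 × 0.0525 = $173.56
Paid family leave insurance: only $133,869.79 − $131,123.08 = $2,746.71 of this check is subject → $2,746.71 × 0.009 = $24.72
Employee stock purchase plan: $207.52
Total deductions = $175.22 + $200.37 + $98.85 + $173.56 + $24.72 + $207.52 = $880.24
Net pay = $3,305.98 − $880.24 = $2,425.74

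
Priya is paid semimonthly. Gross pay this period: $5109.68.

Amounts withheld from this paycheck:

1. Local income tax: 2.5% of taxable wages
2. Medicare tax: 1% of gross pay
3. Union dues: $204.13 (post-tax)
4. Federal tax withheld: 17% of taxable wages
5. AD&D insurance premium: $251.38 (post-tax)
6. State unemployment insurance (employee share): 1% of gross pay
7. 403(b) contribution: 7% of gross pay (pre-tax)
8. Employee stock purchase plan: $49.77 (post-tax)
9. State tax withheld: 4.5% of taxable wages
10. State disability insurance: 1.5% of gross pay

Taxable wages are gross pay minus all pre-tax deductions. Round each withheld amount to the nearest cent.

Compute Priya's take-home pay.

403(b) contribution: $5109.68 × 0.07 = $357.68
Taxable wages = $5109.68 − $357.68 = $4752.00
Local income tax: $4752.00 × 0.025 = $118.80
Federal tax withheld: $4752.00 × 0.17 = $807.84
State tax withheld: $4752.00 × 0.045 = $213.84
State unemployment insurance (employee share): $5109.68 × 0.01 = $51.10
State disability insurance: $5109.68 × 0.015 = $76.65
Medicare tax: $5109.68 × 0.01 = $51.10
AD&D insurance premium: $251.38
Employee stock purchase plan: $49.77
Union dues: $204.13
Total deductions = $357.68 + $118.80 + $807.84 + $213.84 + $51.10 + $76.65 + $51.10 + $251.38 + $49.77 + $204.13 = $2182.29
Net pay = $5109.68 − $2182.29 = $2927.39

$2927.39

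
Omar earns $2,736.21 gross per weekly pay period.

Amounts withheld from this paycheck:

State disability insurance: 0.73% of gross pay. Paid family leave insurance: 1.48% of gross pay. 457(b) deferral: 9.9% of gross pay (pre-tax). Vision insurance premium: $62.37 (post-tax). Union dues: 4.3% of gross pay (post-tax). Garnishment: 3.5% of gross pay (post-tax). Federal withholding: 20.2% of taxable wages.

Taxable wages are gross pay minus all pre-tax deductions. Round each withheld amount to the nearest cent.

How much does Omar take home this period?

$1,631.06

457(b) deferral: $2,736.21 × 0.099 = $270.88
Taxable wages = $2,736.21 − $270.88 = $2,465.33
Federal withholding: $2,465.33 × 0.202 = $498.00
State disability insurance: $2,736.21 × 0.0073 = $19.97
Paid family leave insurance: $2,736.21 × 0.0148 = $40.50
Garnishment: $2,736.21 × 0.035 = $95.77
Union dues: $2,736.21 × 0.043 = $117.66
Vision insurance premium: $62.37
Total deductions = $270.88 + $498.00 + $19.97 + $40.50 + $95.77 + $117.66 + $62.37 = $1,105.15
Net pay = $2,736.21 − $1,105.15 = $1,631.06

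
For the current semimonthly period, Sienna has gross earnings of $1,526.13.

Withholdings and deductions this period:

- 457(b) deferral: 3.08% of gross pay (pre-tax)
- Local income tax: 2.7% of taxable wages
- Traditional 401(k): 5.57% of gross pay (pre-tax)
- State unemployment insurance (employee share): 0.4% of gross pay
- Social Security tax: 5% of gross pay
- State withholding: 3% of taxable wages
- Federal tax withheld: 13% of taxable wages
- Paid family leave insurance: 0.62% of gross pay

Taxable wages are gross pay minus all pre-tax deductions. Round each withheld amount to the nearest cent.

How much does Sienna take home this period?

$1,041.55

Traditional 401(k): $1,526.13 × 0.0557 = $85.01
457(b) deferral: $1,526.13 × 0.0308 = $47.00
Pre-tax total = $85.01 + $47.00 = $132.01
Taxable wages = $1,526.13 − $132.01 = $1,394.12
State withholding: $1,394.12 × 0.03 = $41.82
Local income tax: $1,394.12 × 0.027 = $37.64
Federal tax withheld: $1,394.12 × 0.13 = $181.24
Social Security tax: $1,526.13 × 0.05 = $76.31
Paid family leave insurance: $1,526.13 × 0.0062 = $9.46
State unemployment insurance (employee share): $1,526.13 × 0.004 = $6.10
Total deductions = $85.01 + $47.00 + $41.82 + $37.64 + $181.24 + $76.31 + $9.46 + $6.10 = $484.58
Net pay = $1,526.13 − $484.58 = $1,041.55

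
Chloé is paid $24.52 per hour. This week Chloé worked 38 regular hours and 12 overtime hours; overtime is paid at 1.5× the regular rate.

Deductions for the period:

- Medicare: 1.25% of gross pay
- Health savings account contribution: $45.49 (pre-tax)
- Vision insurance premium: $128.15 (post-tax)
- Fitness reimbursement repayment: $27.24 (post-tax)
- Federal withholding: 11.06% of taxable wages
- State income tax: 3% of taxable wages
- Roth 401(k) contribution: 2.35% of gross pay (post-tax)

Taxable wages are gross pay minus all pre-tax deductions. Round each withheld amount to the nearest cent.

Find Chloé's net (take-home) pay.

Regular pay: 38 × $24.52 = $931.76
Overtime pay: 12 × $24.52 × 1.5 = $441.36
Gross pay = $931.76 + $441.36 = $1,373.12
Health savings account contribution: $45.49
Taxable wages = $1,373.12 − $45.49 = $1,327.63
State income tax: $1,327.63 × 0.03 = $39.83
Federal withholding: $1,327.63 × 0.1106 = $146.84
Medicare: $1,373.12 × 0.0125 = $17.16
Vision insurance premium: $128.15
Fitness reimbursement repayment: $27.24
Roth 401(k) contribution: $1,373.12 × 0.0235 = $32.27
Total deductions = $45.49 + $39.83 + $146.84 + $17.16 + $128.15 + $27.24 + $32.27 = $436.98
Net pay = $1,373.12 − $436.98 = $936.14

$936.14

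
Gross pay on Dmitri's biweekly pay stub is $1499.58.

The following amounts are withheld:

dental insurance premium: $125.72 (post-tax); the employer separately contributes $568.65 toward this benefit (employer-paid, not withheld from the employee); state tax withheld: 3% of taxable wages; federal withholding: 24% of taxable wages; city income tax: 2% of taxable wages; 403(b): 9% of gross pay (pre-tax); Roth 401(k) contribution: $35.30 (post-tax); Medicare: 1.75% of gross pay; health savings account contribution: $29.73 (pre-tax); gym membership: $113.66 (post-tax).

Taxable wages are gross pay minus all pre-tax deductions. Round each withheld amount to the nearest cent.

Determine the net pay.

$646.85

Health savings account contribution: $29.73
403(b): $1499.58 × 0.09 = $134.96
Pre-tax total = $29.73 + $134.96 = $164.69
Taxable wages = $1499.58 − $164.69 = $1334.89
State tax withheld: $1334.89 × 0.03 = $40.05
City income tax: $1334.89 × 0.02 = $26.70
Federal withholding: $1334.89 × 0.24 = $320.37
Medicare: $1499.58 × 0.0175 = $26.24
Roth 401(k) contribution: $35.30
Gym membership: $113.66
Dental insurance premium: $125.72
(Employer's $568.65 toward dental insurance premium is not withheld from the employee.)
Total deductions = $29.73 + $134.96 + $40.05 + $26.70 + $320.37 + $26.24 + $35.30 + $113.66 + $125.72 = $852.73
Net pay = $1499.58 − $852.73 = $646.85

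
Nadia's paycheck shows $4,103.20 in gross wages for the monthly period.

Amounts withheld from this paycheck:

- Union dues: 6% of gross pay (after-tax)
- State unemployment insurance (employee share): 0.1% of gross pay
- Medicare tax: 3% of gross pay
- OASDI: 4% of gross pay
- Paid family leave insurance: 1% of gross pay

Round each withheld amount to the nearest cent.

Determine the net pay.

Medicare tax: $4,103.20 × 0.03 = $123.10
State unemployment insurance (employee share): $4,103.20 × 0.001 = $4.10
Paid family leave insurance: $4,103.20 × 0.01 = $41.03
OASDI: $4,103.20 × 0.04 = $164.13
Union dues: $4,103.20 × 0.06 = $246.19
Total deductions = $123.10 + $4.10 + $41.03 + $164.13 + $246.19 = $578.55
Net pay = $4,103.20 − $578.55 = $3,524.65

$3,524.65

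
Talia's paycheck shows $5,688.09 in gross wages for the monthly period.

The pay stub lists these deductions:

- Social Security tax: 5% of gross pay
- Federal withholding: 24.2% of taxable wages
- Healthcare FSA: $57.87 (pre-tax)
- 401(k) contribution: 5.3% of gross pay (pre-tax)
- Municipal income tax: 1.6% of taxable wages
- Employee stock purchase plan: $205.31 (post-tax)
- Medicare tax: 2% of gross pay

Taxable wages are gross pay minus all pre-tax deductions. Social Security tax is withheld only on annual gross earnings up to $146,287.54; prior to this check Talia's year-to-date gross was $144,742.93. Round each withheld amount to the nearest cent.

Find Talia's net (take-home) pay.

$3,557.63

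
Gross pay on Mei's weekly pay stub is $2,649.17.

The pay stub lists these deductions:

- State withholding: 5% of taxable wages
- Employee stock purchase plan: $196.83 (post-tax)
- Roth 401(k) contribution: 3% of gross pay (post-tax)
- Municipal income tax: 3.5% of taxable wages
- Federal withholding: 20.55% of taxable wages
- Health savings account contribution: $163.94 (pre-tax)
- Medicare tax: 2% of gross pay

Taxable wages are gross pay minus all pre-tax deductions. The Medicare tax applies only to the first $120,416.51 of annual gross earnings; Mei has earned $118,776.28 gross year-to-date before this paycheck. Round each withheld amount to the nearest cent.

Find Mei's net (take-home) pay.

Health savings account contribution: $163.94
Taxable wages = $2,649.17 − $163.94 = $2,485.23
Federal withholding: $2,485.23 × 0.2055 = $510.71
State withholding: $2,485.23 × 0.05 = $124.26
Municipal income tax: $2,485.23 × 0.035 = $86.98
Medicare tax: only $120,416.51 − $118,776.28 = $1,640.23 of this check is subject → $1,640.23 × 0.02 = $32.80
Employee stock purchase plan: $196.83
Roth 401(k) contribution: $2,649.17 × 0.03 = $79.48
Total deductions = $163.94 + $510.71 + $124.26 + $86.98 + $32.80 + $196.83 + $79.48 = $1,195.00
Net pay = $2,649.17 − $1,195.00 = $1,454.17

$1,454.17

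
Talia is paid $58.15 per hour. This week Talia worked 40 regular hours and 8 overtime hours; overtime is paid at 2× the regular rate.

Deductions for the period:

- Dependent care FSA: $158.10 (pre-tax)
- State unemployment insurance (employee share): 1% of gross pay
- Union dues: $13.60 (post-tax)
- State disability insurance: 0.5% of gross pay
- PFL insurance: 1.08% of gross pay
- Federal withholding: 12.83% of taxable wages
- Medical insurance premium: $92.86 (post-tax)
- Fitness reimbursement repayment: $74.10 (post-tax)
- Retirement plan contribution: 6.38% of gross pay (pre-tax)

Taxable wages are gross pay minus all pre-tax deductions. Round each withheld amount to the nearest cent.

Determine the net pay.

Regular pay: 40 × $58.15 = $2,326.00
Overtime pay: 8 × $58.15 × 2 = $930.40
Gross pay = $2,326.00 + $930.40 = $3,256.40
Retirement plan contribution: $3,256.40 × 0.0638 = $207.76
Dependent care FSA: $158.10
Pre-tax total = $207.76 + $158.10 = $365.86
Taxable wages = $3,256.40 − $365.86 = $2,890.54
Federal withholding: $2,890.54 × 0.1283 = $370.86
State unemployment insurance (employee share): $3,256.40 × 0.01 = $32.56
PFL insurance: $3,256.40 × 0.0108 = $35.17
State disability insurance: $3,256.40 × 0.005 = $16.28
Medical insurance premium: $92.86
Fitness reimbursement repayment: $74.10
Union dues: $13.60
Total deductions = $207.76 + $158.10 + $370.86 + $32.56 + $35.17 + $16.28 + $92.86 + $74.10 + $13.60 = $1,001.29
Net pay = $3,256.40 − $1,001.29 = $2,255.11

$2,255.11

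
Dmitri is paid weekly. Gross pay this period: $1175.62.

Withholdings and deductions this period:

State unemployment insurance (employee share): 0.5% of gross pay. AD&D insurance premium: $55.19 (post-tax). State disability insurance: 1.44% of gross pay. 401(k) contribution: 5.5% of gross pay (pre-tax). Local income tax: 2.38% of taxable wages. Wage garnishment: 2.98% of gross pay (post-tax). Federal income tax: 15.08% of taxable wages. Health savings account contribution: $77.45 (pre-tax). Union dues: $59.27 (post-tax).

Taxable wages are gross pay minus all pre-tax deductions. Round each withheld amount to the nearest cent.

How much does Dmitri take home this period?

401(k) contribution: $1175.62 × 0.055 = $64.66
Health savings account contribution: $77.45
Pre-tax total = $64.66 + $77.45 = $142.11
Taxable wages = $1175.62 − $142.11 = $1033.51
Local income tax: $1033.51 × 0.0238 = $24.60
Federal income tax: $1033.51 × 0.1508 = $155.85
State unemployment insurance (employee share): $1175.62 × 0.005 = $5.88
State disability insurance: $1175.62 × 0.0144 = $16.93
AD&D insurance premium: $55.19
Wage garnishment: $1175.62 × 0.0298 = $35.03
Union dues: $59.27
Total deductions = $64.66 + $77.45 + $24.60 + $155.85 + $5.88 + $16.93 + $55.19 + $35.03 + $59.27 = $494.86
Net pay = $1175.62 − $494.86 = $680.76

$680.76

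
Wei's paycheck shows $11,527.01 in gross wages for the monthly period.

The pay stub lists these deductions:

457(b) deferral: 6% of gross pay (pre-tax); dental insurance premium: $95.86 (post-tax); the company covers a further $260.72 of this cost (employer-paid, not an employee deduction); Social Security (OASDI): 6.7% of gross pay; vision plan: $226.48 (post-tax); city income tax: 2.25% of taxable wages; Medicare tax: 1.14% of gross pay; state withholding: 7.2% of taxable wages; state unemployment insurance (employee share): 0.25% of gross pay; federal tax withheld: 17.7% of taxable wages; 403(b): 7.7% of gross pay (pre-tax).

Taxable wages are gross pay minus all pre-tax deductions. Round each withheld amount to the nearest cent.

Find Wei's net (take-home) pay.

457(b) deferral: $11,527.01 × 0.06 = $691.62
403(b): $11,527.01 × 0.077 = $887.58
Pre-tax total = $691.62 + $887.58 = $1,579.20
Taxable wages = $11,527.01 − $1,579.20 = $9,947.81
State withholding: $9,947.81 × 0.072 = $716.24
City income tax: $9,947.81 × 0.0225 = $223.83
Federal tax withheld: $9,947.81 × 0.177 = $1,760.76
Medicare tax: $11,527.01 × 0.0114 = $131.41
State unemployment insurance (employee share): $11,527.01 × 0.0025 = $28.82
Social Security (OASDI): $11,527.01 × 0.067 = $772.31
Dental insurance premium: $95.86
Vision plan: $226.48
(Employer's $260.72 toward dental insurance premium is not withheld from the employee.)
Total deductions = $691.62 + $887.58 + $716.24 + $223.83 + $1,760.76 + $131.41 + $28.82 + $772.31 + $95.86 + $226.48 = $5,534.91
Net pay = $11,527.01 − $5,534.91 = $5,992.10

$5,992.10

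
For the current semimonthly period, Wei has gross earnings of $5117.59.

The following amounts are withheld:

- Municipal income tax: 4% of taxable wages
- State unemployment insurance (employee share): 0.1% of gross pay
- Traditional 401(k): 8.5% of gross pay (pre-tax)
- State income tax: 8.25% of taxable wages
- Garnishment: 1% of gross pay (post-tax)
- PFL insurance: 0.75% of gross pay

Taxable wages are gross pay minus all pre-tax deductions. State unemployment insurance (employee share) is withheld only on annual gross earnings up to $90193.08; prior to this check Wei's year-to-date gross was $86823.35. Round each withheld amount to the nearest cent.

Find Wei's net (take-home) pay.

Traditional 401(k): $5117.59 × 0.085 = $435.00
Taxable wages = $5117.59 − $435.00 = $4682.59
Municipal income tax: $4682.59 × 0.04 = $187.30
State income tax: $4682.59 × 0.0825 = $386.31
PFL insurance: $5117.59 × 0.0075 = $38.38
State unemployment insurance (employee share): only $90193.08 − $86823.35 = $3369.73 of this check is subject → $3369.73 × 0.001 = $3.37
Garnishment: $5117.59 × 0.01 = $51.18
Total deductions = $435.00 + $187.30 + $386.31 + $38.38 + $3.37 + $51.18 = $1101.54
Net pay = $5117.59 − $1101.54 = $4016.05

$4016.05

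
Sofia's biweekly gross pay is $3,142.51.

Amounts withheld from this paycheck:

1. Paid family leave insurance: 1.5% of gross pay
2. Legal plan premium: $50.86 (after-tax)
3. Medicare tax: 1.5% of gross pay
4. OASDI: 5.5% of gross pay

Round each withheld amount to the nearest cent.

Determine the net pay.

$2,824.53

Paid family leave insurance: $3,142.51 × 0.015 = $47.14
Medicare tax: $3,142.51 × 0.015 = $47.14
OASDI: $3,142.51 × 0.055 = $172.84
Legal plan premium: $50.86
Total deductions = $47.14 + $47.14 + $172.84 + $50.86 = $317.98
Net pay = $3,142.51 − $317.98 = $2,824.53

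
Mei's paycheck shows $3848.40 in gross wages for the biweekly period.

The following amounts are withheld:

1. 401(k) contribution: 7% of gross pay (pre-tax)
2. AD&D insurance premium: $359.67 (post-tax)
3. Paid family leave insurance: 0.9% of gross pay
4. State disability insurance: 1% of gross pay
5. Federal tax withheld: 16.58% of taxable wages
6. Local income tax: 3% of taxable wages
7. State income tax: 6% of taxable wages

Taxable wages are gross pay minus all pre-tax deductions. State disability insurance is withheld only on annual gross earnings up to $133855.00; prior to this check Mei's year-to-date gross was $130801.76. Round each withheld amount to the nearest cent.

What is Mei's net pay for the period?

$2238.66

401(k) contribution: $3848.40 × 0.07 = $269.39
Taxable wages = $3848.40 − $269.39 = $3579.01
Local income tax: $3579.01 × 0.03 = $107.37
State income tax: $3579.01 × 0.06 = $214.74
Federal tax withheld: $3579.01 × 0.1658 = $593.40
Paid family leave insurance: $3848.40 × 0.009 = $34.64
State disability insurance: only $133855.00 − $130801.76 = $3053.24 of this check is subject → $3053.24 × 0.01 = $30.53
AD&D insurance premium: $359.67
Total deductions = $269.39 + $107.37 + $214.74 + $593.40 + $34.64 + $30.53 + $359.67 = $1609.74
Net pay = $3848.40 − $1609.74 = $2238.66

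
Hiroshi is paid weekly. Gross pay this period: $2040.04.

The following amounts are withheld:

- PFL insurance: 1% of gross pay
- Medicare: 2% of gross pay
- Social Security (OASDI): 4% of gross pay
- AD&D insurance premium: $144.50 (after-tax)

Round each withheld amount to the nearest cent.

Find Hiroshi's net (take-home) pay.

Medicare: $2040.04 × 0.02 = $40.80
Social Security (OASDI): $2040.04 × 0.04 = $81.60
PFL insurance: $2040.04 × 0.01 = $20.40
AD&D insurance premium: $144.50
Total deductions = $40.80 + $81.60 + $20.40 + $144.50 = $287.30
Net pay = $2040.04 − $287.30 = $1752.74

$1752.74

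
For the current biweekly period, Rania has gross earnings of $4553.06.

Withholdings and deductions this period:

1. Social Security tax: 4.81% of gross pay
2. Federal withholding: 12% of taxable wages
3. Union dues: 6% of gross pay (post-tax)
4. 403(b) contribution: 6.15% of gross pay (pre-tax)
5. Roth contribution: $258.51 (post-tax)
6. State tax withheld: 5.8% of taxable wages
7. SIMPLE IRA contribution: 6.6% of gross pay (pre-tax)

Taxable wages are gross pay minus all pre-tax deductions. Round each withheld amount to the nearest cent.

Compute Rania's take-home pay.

SIMPLE IRA contribution: $4553.06 × 0.066 = $300.50
403(b) contribution: $4553.06 × 0.0615 = $280.01
Pre-tax total = $300.50 + $280.01 = $580.51
Taxable wages = $4553.06 − $580.51 = $3972.55
State tax withheld: $3972.55 × 0.058 = $230.41
Federal withholding: $3972.55 × 0.12 = $476.71
Social Security tax: $4553.06 × 0.0481 = $219.00
Roth contribution: $258.51
Union dues: $4553.06 × 0.06 = $273.18
Total deductions = $300.50 + $280.01 + $230.41 + $476.71 + $219.00 + $258.51 + $273.18 = $2038.32
Net pay = $4553.06 − $2038.32 = $2514.74

$2514.74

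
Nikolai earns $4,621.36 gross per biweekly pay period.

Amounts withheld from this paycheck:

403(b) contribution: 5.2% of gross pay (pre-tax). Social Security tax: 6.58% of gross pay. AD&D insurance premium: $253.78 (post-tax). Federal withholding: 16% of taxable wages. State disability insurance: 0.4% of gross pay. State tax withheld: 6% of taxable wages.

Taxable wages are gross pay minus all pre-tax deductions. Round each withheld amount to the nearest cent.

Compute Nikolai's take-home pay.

$2,840.86

403(b) contribution: $4,621.36 × 0.052 = $240.31
Taxable wages = $4,621.36 − $240.31 = $4,381.05
State tax withheld: $4,381.05 × 0.06 = $262.86
Federal withholding: $4,381.05 × 0.16 = $700.97
State disability insurance: $4,621.36 × 0.004 = $18.49
Social Security tax: $4,621.36 × 0.0658 = $304.09
AD&D insurance premium: $253.78
Total deductions = $240.31 + $262.86 + $700.97 + $18.49 + $304.09 + $253.78 = $1,780.50
Net pay = $4,621.36 − $1,780.50 = $2,840.86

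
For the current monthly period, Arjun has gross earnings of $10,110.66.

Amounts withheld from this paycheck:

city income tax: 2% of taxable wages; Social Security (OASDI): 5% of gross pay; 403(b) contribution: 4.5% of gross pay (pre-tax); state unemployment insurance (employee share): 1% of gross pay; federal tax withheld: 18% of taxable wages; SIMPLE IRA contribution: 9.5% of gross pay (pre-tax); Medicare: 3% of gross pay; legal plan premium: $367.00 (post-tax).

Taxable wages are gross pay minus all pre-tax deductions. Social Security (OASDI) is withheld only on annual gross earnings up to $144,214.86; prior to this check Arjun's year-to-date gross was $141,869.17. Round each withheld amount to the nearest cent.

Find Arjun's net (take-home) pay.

$6,067.43

403(b) contribution: $10,110.66 × 0.045 = $454.98
SIMPLE IRA contribution: $10,110.66 × 0.095 = $960.51
Pre-tax total = $454.98 + $960.51 = $1,415.49
Taxable wages = $10,110.66 − $1,415.49 = $8,695.17
Federal tax withheld: $8,695.17 × 0.18 = $1,565.13
City income tax: $8,695.17 × 0.02 = $173.90
State unemployment insurance (employee share): $10,110.66 × 0.01 = $101.11
Social Security (OASDI): only $144,214.86 − $141,869.17 = $2,345.69 of this check is subject → $2,345.69 × 0.05 = $117.28
Medicare: $10,110.66 × 0.03 = $303.32
Legal plan premium: $367.00
Total deductions = $454.98 + $960.51 + $1,565.13 + $173.90 + $101.11 + $117.28 + $303.32 + $367.00 = $4,043.23
Net pay = $10,110.66 − $4,043.23 = $6,067.43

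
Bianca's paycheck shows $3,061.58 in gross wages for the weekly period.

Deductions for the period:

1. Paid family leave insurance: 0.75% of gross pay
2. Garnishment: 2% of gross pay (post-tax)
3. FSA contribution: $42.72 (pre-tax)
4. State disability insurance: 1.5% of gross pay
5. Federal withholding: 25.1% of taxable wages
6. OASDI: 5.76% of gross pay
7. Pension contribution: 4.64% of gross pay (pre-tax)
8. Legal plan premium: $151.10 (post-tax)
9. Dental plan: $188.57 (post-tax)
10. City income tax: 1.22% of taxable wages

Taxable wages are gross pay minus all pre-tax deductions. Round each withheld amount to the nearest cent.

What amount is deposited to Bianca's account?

$1,473.49

Pension contribution: $3,061.58 × 0.0464 = $142.06
FSA contribution: $42.72
Pre-tax total = $142.06 + $42.72 = $184.78
Taxable wages = $3,061.58 − $184.78 = $2,876.80
Federal withholding: $2,876.80 × 0.251 = $722.08
City income tax: $2,876.80 × 0.0122 = $35.10
State disability insurance: $3,061.58 × 0.015 = $45.92
Paid family leave insurance: $3,061.58 × 0.0075 = $22.96
OASDI: $3,061.58 × 0.0576 = $176.35
Garnishment: $3,061.58 × 0.02 = $61.23
Legal plan premium: $151.10
Dental plan: $188.57
Total deductions = $142.06 + $42.72 + $722.08 + $35.10 + $45.92 + $22.96 + $176.35 + $61.23 + $151.10 + $188.57 = $1,588.09
Net pay = $3,061.58 − $1,588.09 = $1,473.49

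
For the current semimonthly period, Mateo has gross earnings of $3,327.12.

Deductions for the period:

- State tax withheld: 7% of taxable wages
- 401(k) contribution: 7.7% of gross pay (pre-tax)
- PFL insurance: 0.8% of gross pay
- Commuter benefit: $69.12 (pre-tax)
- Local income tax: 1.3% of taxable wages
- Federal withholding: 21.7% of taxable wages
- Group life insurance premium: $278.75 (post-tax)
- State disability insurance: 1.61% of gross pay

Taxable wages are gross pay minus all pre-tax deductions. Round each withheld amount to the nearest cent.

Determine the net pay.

Commuter benefit: $69.12
401(k) contribution: $3,327.12 × 0.077 = $256.19
Pre-tax total = $69.12 + $256.19 = $325.31
Taxable wages = $3,327.12 − $325.31 = $3,001.81
Local income tax: $3,001.81 × 0.013 = $39.02
Federal withholding: $3,001.81 × 0.217 = $651.39
State tax withheld: $3,001.81 × 0.07 = $210.13
PFL insurance: $3,327.12 × 0.008 = $26.62
State disability insurance: $3,327.12 × 0.0161 = $53.57
Group life insurance premium: $278.75
Total deductions = $69.12 + $256.19 + $39.02 + $651.39 + $210.13 + $26.62 + $53.57 + $278.75 = $1,584.79
Net pay = $3,327.12 − $1,584.79 = $1,742.33

$1,742.33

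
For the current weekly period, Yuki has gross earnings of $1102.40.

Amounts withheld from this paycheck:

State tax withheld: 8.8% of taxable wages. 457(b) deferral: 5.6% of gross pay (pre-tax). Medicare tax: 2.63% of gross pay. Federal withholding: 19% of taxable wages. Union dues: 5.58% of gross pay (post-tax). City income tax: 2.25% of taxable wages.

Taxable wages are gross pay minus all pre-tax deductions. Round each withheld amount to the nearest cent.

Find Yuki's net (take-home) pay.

457(b) deferral: $1102.40 × 0.056 = $61.73
Taxable wages = $1102.40 − $61.73 = $1040.67
City income tax: $1040.67 × 0.0225 = $23.42
State tax withheld: $1040.67 × 0.088 = $91.58
Federal withholding: $1040.67 × 0.19 = $197.73
Medicare tax: $1102.40 × 0.0263 = $28.99
Union dues: $1102.40 × 0.0558 = $61.51
Total deductions = $61.73 + $23.42 + $91.58 + $197.73 + $28.99 + $61.51 = $464.96
Net pay = $1102.40 − $464.96 = $637.44

$637.44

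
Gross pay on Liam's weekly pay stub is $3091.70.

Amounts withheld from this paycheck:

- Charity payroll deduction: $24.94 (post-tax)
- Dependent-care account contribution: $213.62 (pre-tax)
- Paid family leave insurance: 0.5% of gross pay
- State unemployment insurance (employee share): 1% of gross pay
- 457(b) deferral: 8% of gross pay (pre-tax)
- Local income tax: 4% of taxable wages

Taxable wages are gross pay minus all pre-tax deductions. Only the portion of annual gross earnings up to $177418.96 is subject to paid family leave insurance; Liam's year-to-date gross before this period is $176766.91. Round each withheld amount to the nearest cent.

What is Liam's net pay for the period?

$2466.39

Dependent-care account contribution: $213.62
457(b) deferral: $3091.70 × 0.08 = $247.34
Pre-tax total = $213.62 + $247.34 = $460.96
Taxable wages = $3091.70 − $460.96 = $2630.74
Local income tax: $2630.74 × 0.04 = $105.23
State unemployment insurance (employee share): $3091.70 × 0.01 = $30.92
Paid family leave insurance: only $177418.96 − $176766.91 = $652.05 of this check is subject → $652.05 × 0.005 = $3.26
Charity payroll deduction: $24.94
Total deductions = $213.62 + $247.34 + $105.23 + $30.92 + $3.26 + $24.94 = $625.31
Net pay = $3091.70 − $625.31 = $2466.39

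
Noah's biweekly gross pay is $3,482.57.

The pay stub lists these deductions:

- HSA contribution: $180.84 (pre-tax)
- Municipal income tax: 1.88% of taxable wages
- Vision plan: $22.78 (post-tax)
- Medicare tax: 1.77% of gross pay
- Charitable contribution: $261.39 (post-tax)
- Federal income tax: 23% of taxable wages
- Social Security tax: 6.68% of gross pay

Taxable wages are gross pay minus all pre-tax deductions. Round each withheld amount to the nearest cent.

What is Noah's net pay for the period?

HSA contribution: $180.84
Taxable wages = $3,482.57 − $180.84 = $3,301.73
Municipal income tax: $3,301.73 × 0.0188 = $62.07
Federal income tax: $3,301.73 × 0.23 = $759.40
Medicare tax: $3,482.57 × 0.0177 = $61.64
Social Security tax: $3,482.57 × 0.0668 = $232.64
Vision plan: $22.78
Charitable contribution: $261.39
Total deductions = $180.84 + $62.07 + $759.40 + $61.64 + $232.64 + $22.78 + $261.39 = $1,580.76
Net pay = $3,482.57 − $1,580.76 = $1,901.81

$1,901.81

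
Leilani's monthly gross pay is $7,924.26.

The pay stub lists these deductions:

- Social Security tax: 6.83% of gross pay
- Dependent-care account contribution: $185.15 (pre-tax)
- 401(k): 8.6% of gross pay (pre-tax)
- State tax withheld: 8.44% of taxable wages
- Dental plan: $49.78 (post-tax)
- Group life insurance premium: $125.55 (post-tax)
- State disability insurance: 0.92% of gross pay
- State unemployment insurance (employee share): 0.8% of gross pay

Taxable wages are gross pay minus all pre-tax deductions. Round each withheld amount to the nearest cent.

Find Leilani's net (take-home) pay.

Dependent-care account contribution: $185.15
401(k): $7,924.26 × 0.086 = $681.49
Pre-tax total = $185.15 + $681.49 = $866.64
Taxable wages = $7,924.26 − $866.64 = $7,057.62
State tax withheld: $7,057.62 × 0.0844 = $595.66
State unemployment insurance (employee share): $7,924.26 × 0.008 = $63.39
State disability insurance: $7,924.26 × 0.0092 = $72.90
Social Security tax: $7,924.26 × 0.0683 = $541.23
Dental plan: $49.78
Group life insurance premium: $125.55
Total deductions = $185.15 + $681.49 + $595.66 + $63.39 + $72.90 + $541.23 + $49.78 + $125.55 = $2,315.15
Net pay = $7,924.26 − $2,315.15 = $5,609.11

$5,609.11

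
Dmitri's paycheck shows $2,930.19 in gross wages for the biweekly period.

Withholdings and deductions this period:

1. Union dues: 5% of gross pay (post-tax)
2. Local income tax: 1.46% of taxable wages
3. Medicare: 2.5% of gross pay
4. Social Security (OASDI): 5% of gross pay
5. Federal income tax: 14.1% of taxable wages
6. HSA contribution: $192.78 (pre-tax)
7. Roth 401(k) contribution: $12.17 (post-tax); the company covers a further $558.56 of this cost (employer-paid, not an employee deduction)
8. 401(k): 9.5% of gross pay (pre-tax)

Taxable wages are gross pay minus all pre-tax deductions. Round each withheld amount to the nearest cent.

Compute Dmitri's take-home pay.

$1,697.98

401(k): $2,930.19 × 0.095 = $278.37
HSA contribution: $192.78
Pre-tax total = $278.37 + $192.78 = $471.15
Taxable wages = $2,930.19 − $471.15 = $2,459.04
Federal income tax: $2,459.04 × 0.141 = $346.72
Local income tax: $2,459.04 × 0.0146 = $35.90
Medicare: $2,930.19 × 0.025 = $73.25
Social Security (OASDI): $2,930.19 × 0.05 = $146.51
Union dues: $2,930.19 × 0.05 = $146.51
Roth 401(k) contribution: $12.17
(Employer's $558.56 toward Roth 401(k) contribution is not withheld from the employee.)
Total deductions = $278.37 + $192.78 + $346.72 + $35.90 + $73.25 + $146.51 + $146.51 + $12.17 = $1,232.21
Net pay = $2,930.19 − $1,232.21 = $1,697.98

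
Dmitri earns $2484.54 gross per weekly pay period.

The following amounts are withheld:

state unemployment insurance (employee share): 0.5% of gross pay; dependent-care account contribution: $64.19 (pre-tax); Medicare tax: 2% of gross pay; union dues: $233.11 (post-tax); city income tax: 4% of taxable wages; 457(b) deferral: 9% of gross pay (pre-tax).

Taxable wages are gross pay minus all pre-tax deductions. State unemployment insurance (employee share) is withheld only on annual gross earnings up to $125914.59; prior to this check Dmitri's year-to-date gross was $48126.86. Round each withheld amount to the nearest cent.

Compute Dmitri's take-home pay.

$1813.65

457(b) deferral: $2484.54 × 0.09 = $223.61
Dependent-care account contribution: $64.19
Pre-tax total = $223.61 + $64.19 = $287.80
Taxable wages = $2484.54 − $287.80 = $2196.74
City income tax: $2196.74 × 0.04 = $87.87
State unemployment insurance (employee share): cap not yet reached, full $2484.54 is subject → $2484.54 × 0.005 = $12.42
Medicare tax: $2484.54 × 0.02 = $49.69
Union dues: $233.11
Total deductions = $223.61 + $64.19 + $87.87 + $12.42 + $49.69 + $233.11 = $670.89
Net pay = $2484.54 − $670.89 = $1813.65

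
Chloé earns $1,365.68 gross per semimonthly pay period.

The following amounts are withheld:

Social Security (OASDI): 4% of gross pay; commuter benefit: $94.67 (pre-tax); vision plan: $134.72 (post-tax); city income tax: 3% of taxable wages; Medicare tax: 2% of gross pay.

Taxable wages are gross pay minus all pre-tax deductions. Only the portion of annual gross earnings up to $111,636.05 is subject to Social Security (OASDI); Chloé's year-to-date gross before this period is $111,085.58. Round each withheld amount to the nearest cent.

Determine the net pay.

$1,048.83

Commuter benefit: $94.67
Taxable wages = $1,365.68 − $94.67 = $1,271.01
City income tax: $1,271.01 × 0.03 = $38.13
Social Security (OASDI): only $111,636.05 − $111,085.58 = $550.47 of this check is subject → $550.47 × 0.04 = $22.02
Medicare tax: $1,365.68 × 0.02 = $27.31
Vision plan: $134.72
Total deductions = $94.67 + $38.13 + $22.02 + $27.31 + $134.72 = $316.85
Net pay = $1,365.68 − $316.85 = $1,048.83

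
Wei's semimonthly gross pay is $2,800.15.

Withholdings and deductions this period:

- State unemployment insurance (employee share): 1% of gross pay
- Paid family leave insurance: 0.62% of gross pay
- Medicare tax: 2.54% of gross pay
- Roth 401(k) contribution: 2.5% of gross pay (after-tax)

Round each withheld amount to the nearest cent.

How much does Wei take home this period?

$2,613.67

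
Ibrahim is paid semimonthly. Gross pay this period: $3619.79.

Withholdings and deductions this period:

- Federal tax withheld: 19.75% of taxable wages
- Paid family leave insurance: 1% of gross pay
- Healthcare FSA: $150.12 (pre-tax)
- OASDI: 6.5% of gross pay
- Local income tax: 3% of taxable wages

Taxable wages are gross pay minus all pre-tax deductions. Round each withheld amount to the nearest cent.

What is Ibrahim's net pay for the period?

$2408.83

Healthcare FSA: $150.12
Taxable wages = $3619.79 − $150.12 = $3469.67
Federal tax withheld: $3469.67 × 0.1975 = $685.26
Local income tax: $3469.67 × 0.03 = $104.09
Paid family leave insurance: $3619.79 × 0.01 = $36.20
OASDI: $3619.79 × 0.065 = $235.29
Total deductions = $150.12 + $685.26 + $104.09 + $36.20 + $235.29 = $1210.96
Net pay = $3619.79 − $1210.96 = $2408.83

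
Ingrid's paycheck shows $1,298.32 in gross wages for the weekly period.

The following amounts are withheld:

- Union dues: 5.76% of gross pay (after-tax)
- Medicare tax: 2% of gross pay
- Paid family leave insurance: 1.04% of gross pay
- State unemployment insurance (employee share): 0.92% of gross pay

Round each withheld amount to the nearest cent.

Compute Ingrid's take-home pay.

$1,172.13

State unemployment insurance (employee share): $1,298.32 × 0.0092 = $11.94
Medicare tax: $1,298.32 × 0.02 = $25.97
Paid family leave insurance: $1,298.32 × 0.0104 = $13.50
Union dues: $1,298.32 × 0.0576 = $74.78
Total deductions = $11.94 + $25.97 + $13.50 + $74.78 = $126.19
Net pay = $1,298.32 − $126.19 = $1,172.13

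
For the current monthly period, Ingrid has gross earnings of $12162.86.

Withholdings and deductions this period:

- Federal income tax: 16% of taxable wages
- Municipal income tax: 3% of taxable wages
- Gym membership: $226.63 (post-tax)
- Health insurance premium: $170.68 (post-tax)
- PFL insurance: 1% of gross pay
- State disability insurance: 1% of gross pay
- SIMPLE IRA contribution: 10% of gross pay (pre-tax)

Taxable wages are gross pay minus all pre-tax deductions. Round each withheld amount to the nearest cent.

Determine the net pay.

SIMPLE IRA contribution: $12162.86 × 0.1 = $1216.29
Taxable wages = $12162.86 − $1216.29 = $10946.57
Federal income tax: $10946.57 × 0.16 = $1751.45
Municipal income tax: $10946.57 × 0.03 = $328.40
State disability insurance: $12162.86 × 0.01 = $121.63
PFL insurance: $12162.86 × 0.01 = $121.63
Gym membership: $226.63
Health insurance premium: $170.68
Total deductions = $1216.29 + $1751.45 + $328.40 + $121.63 + $121.63 + $226.63 + $170.68 = $3936.71
Net pay = $12162.86 − $3936.71 = $8226.15

$8226.15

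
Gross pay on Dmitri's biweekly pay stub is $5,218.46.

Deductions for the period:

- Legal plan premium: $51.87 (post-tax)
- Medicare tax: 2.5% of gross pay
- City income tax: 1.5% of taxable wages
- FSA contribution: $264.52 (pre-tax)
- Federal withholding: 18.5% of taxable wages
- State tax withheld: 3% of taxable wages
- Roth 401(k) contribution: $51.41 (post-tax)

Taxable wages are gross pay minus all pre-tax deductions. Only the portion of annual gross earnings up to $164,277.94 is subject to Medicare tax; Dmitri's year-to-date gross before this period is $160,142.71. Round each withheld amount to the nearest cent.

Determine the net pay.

$3,607.87

FSA contribution: $264.52
Taxable wages = $5,218.46 − $264.52 = $4,953.94
Federal withholding: $4,953.94 × 0.185 = $916.48
City income tax: $4,953.94 × 0.015 = $74.31
State tax withheld: $4,953.94 × 0.03 = $148.62
Medicare tax: only $164,277.94 − $160,142.71 = $4,135.23 of this check is subject → $4,135.23 × 0.025 = $103.38
Legal plan premium: $51.87
Roth 401(k) contribution: $51.41
Total deductions = $264.52 + $916.48 + $74.31 + $148.62 + $103.38 + $51.87 + $51.41 = $1,610.59
Net pay = $5,218.46 − $1,610.59 = $3,607.87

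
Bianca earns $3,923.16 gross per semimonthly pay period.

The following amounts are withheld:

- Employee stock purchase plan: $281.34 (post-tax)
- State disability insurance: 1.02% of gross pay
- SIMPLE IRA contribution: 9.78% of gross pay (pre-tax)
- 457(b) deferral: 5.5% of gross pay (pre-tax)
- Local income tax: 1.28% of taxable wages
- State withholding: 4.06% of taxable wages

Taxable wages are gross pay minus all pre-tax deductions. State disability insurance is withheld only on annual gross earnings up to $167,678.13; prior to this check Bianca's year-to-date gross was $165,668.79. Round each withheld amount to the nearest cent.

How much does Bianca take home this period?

$2,844.38

457(b) deferral: $3,923.16 × 0.055 = $215.77
SIMPLE IRA contribution: $3,923.16 × 0.0978 = $383.69
Pre-tax total = $215.77 + $383.69 = $599.46
Taxable wages = $3,923.16 − $599.46 = $3,323.70
State withholding: $3,323.70 × 0.0406 = $134.94
Local income tax: $3,323.70 × 0.0128 = $42.54
State disability insurance: only $167,678.13 − $165,668.79 = $2,009.34 of this check is subject → $2,009.34 × 0.0102 = $20.50
Employee stock purchase plan: $281.34
Total deductions = $215.77 + $383.69 + $134.94 + $42.54 + $20.50 + $281.34 = $1,078.78
Net pay = $3,923.16 − $1,078.78 = $2,844.38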